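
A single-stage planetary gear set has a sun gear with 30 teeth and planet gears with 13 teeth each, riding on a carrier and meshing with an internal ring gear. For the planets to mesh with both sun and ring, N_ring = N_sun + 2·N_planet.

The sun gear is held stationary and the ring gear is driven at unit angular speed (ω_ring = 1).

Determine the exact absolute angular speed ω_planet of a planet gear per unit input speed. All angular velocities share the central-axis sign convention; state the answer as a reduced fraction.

28/13

N_ring = 30 + 2·13 = 56
30(ω_s−ω_c) = −56(ω_r−ω_c),  ω_s=0, ω_r=1
30(0−ω_c) = −56(1−ω_c)  ⇒  86ω_c = 56  ⇒  ω_c = 28/43
sun–planet: 30·(0−28/43) = −13·(ω_p−ω_c)  ⇒  ω_p−ω_c = −(30/13)·(-28/43) = 840/559
ω_p = 28/43 + 840/559 = 28/13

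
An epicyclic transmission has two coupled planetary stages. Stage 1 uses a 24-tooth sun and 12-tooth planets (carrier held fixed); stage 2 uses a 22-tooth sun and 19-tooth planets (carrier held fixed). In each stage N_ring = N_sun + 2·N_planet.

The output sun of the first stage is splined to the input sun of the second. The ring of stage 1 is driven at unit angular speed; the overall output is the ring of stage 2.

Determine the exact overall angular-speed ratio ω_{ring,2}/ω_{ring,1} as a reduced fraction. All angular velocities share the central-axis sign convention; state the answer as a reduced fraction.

11/15

Stage 1: N_ring = 24 + 2·12 = 48
Stage 1: 24(ω_s−ω_c) = −48(ω_r−ω_c),  ω_c=0, ω_r=1
Stage 1: ω_s = 0 − (48/24)(1−0) = -2
  ⇒ ω_s¹/ω_r¹ = -2
Stage 2: N_ring = 22 + 2·19 = 60
Stage 2: 22(ω_s−ω_c) = −60(ω_r−ω_c),  ω_c=0, ω_s=1
Stage 2: ω_r = 0 − (22/60)(1−0) = -11/30
  ⇒ ω_r²/ω_s² = -11/30
Coupling ω_s² = ω_s¹ ⇒ overall = -2 × -11/30 = 11/15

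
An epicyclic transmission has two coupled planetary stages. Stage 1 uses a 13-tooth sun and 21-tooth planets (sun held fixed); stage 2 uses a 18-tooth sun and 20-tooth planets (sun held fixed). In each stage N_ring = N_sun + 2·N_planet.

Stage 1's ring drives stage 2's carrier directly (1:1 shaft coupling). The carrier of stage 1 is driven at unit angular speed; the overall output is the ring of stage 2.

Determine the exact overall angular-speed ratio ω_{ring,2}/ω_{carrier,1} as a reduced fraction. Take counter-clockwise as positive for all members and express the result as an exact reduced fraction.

2584/1595

Stage 1: N_ring = 13 + 2·21 = 55
Stage 1: 13(ω_s−ω_c) = −55(ω_r−ω_c),  ω_s=0, ω_c=1
Stage 1: ω_r = 1 − (13/55)(0−1) = 68/55
  ⇒ ω_r¹/ω_c¹ = 68/55
Stage 2: N_ring = 18 + 2·20 = 58
Stage 2: 18(ω_s−ω_c) = −58(ω_r−ω_c),  ω_s=0, ω_c=1
Stage 2: ω_r = 1 − (18/58)(0−1) = 38/29
  ⇒ ω_r²/ω_c² = 38/29
Coupling ω_c² = ω_r¹ ⇒ overall = 68/55 × 38/29 = 2584/1595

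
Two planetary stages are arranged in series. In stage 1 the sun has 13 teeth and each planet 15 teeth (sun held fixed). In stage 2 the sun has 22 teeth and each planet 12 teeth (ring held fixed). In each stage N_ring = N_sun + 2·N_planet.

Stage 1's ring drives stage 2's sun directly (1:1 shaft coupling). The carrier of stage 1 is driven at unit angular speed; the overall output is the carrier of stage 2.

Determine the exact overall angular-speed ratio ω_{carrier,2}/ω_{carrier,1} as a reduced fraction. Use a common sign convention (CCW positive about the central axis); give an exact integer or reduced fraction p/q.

Stage 1: N_ring = 13 + 2·15 = 43
Stage 1: 13(ω_s−ω_c) = −43(ω_r−ω_c),  ω_s=0, ω_c=1
Stage 1: ω_r = 1 − (13/43)(0−1) = 56/43
  ⇒ ω_r¹/ω_c¹ = 56/43
Stage 2: N_ring = 22 + 2·12 = 46
Stage 2: 22(ω_s−ω_c) = −46(ω_r−ω_c),  ω_r=0, ω_s=1
Stage 2: 22(1−ω_c) = −46(0−ω_c)  ⇒  68ω_c = 22  ⇒  ω_c = 11/34
  ⇒ ω_c²/ω_s² = 11/34
Coupling ω_s² = ω_r¹ ⇒ overall = 56/43 × 11/34 = 308/731

308/731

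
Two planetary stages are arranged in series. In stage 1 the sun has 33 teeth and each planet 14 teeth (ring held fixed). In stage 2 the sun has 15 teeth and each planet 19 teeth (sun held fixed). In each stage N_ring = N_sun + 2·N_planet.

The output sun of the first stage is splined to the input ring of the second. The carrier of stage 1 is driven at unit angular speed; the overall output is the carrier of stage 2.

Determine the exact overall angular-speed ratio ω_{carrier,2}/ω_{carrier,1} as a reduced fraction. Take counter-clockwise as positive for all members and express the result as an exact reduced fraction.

2491/1122

Stage 1: N_ring = 33 + 2·14 = 61
Stage 1: 33(ω_s−ω_c) = −61(ω_r−ω_c),  ω_r=0, ω_c=1
Stage 1: ω_s = 1 − (61/33)(0−1) = 94/33
  ⇒ ω_s¹/ω_c¹ = 94/33
Stage 2: N_ring = 15 + 2·19 = 53
Stage 2: 15(ω_s−ω_c) = −53(ω_r−ω_c),  ω_s=0, ω_r=1
Stage 2: 15(0−ω_c) = −53(1−ω_c)  ⇒  68ω_c = 53  ⇒  ω_c = 53/68
  ⇒ ω_c²/ω_r² = 53/68
Coupling ω_r² = ω_s¹ ⇒ overall = 94/33 × 53/68 = 2491/1122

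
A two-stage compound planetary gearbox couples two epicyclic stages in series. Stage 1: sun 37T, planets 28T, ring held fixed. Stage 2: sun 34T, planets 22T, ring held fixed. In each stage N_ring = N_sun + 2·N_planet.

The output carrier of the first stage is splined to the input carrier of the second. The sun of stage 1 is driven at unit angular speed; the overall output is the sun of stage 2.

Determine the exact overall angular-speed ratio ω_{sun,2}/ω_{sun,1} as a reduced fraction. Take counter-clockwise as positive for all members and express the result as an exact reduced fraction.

Stage 1: N_ring = 37 + 2·28 = 93
Stage 1: 37(ω_s−ω_c) = −93(ω_r−ω_c),  ω_r=0, ω_s=1
Stage 1: 37(1−ω_c) = −93(0−ω_c)  ⇒  130ω_c = 37  ⇒  ω_c = 37/130
  ⇒ ω_c¹/ω_s¹ = 37/130
Stage 2: N_ring = 34 + 2·22 = 78
Stage 2: 34(ω_s−ω_c) = −78(ω_r−ω_c),  ω_r=0, ω_c=1
Stage 2: ω_s = 1 − (78/34)(0−1) = 56/17
  ⇒ ω_s²/ω_c² = 56/17
Coupling ω_c² = ω_c¹ ⇒ overall = 37/130 × 56/17 = 1036/1105

1036/1105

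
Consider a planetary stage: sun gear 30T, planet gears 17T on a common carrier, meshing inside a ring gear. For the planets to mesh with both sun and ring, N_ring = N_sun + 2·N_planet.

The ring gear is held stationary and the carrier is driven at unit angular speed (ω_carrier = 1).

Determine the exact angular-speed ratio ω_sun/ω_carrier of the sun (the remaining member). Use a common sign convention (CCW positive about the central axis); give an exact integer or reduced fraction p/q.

N_ring = 30 + 2·17 = 64
30(ω_s−ω_c) = −64(ω_r−ω_c),  ω_r=0, ω_c=1
ω_s = 1 − (64/30)(0−1) = 47/15
ω_s/ω_c = 47/15

47/15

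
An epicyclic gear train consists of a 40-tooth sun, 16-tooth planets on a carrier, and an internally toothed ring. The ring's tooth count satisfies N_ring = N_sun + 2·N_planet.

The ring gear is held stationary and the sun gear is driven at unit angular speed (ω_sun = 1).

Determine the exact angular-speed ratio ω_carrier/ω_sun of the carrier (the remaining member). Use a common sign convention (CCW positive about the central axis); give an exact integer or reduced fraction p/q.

N_ring = 40 + 2·16 = 72
40(ω_s−ω_c) = −72(ω_r−ω_c),  ω_r=0, ω_s=1
40(1−ω_c) = −72(0−ω_c)  ⇒  112ω_c = 40  ⇒  ω_c = 5/14
ω_c/ω_s = 5/14

5/14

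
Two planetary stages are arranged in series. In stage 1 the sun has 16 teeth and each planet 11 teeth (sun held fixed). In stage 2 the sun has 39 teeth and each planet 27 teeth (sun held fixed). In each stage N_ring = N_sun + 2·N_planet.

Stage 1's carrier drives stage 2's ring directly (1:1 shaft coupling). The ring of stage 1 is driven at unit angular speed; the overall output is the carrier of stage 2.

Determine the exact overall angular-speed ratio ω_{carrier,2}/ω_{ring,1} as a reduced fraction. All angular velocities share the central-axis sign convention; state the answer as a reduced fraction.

589/1188

Stage 1: N_ring = 16 + 2·11 = 38
Stage 1: 16(ω_s−ω_c) = −38(ω_r−ω_c),  ω_s=0, ω_r=1
Stage 1: 16(0−ω_c) = −38(1−ω_c)  ⇒  54ω_c = 38  ⇒  ω_c = 19/27
  ⇒ ω_c¹/ω_r¹ = 19/27
Stage 2: N_ring = 39 + 2·27 = 93
Stage 2: 39(ω_s−ω_c) = −93(ω_r−ω_c),  ω_s=0, ω_r=1
Stage 2: 39(0−ω_c) = −93(1−ω_c)  ⇒  132ω_c = 93  ⇒  ω_c = 31/44
  ⇒ ω_c²/ω_r² = 31/44
Coupling ω_r² = ω_c¹ ⇒ overall = 19/27 × 31/44 = 589/1188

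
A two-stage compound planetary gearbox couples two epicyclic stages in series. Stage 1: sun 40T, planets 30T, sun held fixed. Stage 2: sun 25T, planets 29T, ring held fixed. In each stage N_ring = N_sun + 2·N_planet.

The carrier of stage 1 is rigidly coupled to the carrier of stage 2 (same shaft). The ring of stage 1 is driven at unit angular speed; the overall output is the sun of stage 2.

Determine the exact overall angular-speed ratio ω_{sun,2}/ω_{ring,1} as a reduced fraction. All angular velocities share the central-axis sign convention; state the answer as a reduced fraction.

Stage 1: N_ring = 40 + 2·30 = 100
Stage 1: 40(ω_s−ω_c) = −100(ω_r−ω_c),  ω_s=0, ω_r=1
Stage 1: 40(0−ω_c) = −100(1−ω_c)  ⇒  140ω_c = 100  ⇒  ω_c = 5/7
  ⇒ ω_c¹/ω_r¹ = 5/7
Stage 2: N_ring = 25 + 2·29 = 83
Stage 2: 25(ω_s−ω_c) = −83(ω_r−ω_c),  ω_r=0, ω_c=1
Stage 2: ω_s = 1 − (83/25)(0−1) = 108/25
  ⇒ ω_s²/ω_c² = 108/25
Coupling ω_c² = ω_c¹ ⇒ overall = 5/7 × 108/25 = 108/35

108/35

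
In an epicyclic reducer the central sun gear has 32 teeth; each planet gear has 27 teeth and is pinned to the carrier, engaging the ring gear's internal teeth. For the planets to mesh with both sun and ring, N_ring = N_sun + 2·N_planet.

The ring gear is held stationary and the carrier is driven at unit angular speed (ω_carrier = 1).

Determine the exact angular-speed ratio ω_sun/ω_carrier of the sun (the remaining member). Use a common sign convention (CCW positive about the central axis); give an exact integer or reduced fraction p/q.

N_ring = 32 + 2·27 = 86
32(ω_s−ω_c) = −86(ω_r−ω_c),  ω_r=0, ω_c=1
ω_s = 1 − (86/32)(0−1) = 59/16
ω_s/ω_c = 59/16

59/16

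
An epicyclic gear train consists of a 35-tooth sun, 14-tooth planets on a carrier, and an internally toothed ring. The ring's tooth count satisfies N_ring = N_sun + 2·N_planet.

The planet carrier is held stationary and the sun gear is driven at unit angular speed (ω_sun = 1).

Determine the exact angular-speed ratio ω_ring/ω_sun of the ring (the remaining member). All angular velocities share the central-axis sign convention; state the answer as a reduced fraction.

N_ring = 35 + 2·14 = 63
35(ω_s−ω_c) = −63(ω_r−ω_c),  ω_c=0, ω_s=1
ω_r = 0 − (35/63)(1−0) = -5/9
ω_r/ω_s = -5/9

-5/9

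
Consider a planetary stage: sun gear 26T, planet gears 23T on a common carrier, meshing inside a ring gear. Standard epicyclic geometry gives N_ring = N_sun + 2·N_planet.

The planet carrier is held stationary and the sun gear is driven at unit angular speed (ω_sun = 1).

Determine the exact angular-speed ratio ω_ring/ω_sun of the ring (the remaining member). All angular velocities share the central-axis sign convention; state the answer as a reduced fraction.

-13/36

N_ring = 26 + 2·23 = 72
26(ω_s−ω_c) = −72(ω_r−ω_c),  ω_c=0, ω_s=1
ω_r = 0 − (26/72)(1−0) = -13/36
ω_r/ω_s = -13/36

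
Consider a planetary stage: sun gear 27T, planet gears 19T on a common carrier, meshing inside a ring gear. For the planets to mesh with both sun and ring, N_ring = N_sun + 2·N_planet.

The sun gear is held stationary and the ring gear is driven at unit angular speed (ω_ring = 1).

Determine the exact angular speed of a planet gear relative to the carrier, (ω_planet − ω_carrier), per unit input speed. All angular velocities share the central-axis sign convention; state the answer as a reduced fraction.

1755/1748

N_ring = 27 + 2·19 = 65
27(ω_s−ω_c) = −65(ω_r−ω_c),  ω_s=0, ω_r=1
27(0−ω_c) = −65(1−ω_c)  ⇒  92ω_c = 65  ⇒  ω_c = 65/92
sun–planet: 27·(0−65/92) = −19·(ω_p−ω_c)  ⇒  ω_p−ω_c = −(27/19)·(-65/92) = 1755/1748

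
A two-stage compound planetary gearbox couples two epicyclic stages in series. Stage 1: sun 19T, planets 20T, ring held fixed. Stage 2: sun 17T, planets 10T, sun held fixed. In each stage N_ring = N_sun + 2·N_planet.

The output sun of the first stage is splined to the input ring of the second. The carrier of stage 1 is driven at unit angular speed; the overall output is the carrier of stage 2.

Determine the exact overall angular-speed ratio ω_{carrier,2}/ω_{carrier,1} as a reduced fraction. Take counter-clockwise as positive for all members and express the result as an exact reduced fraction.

481/171

Stage 1: N_ring = 19 + 2·20 = 59
Stage 1: 19(ω_s−ω_c) = −59(ω_r−ω_c),  ω_r=0, ω_c=1
Stage 1: ω_s = 1 − (59/19)(0−1) = 78/19
  ⇒ ω_s¹/ω_c¹ = 78/19
Stage 2: N_ring = 17 + 2·10 = 37
Stage 2: 17(ω_s−ω_c) = −37(ω_r−ω_c),  ω_s=0, ω_r=1
Stage 2: 17(0−ω_c) = −37(1−ω_c)  ⇒  54ω_c = 37  ⇒  ω_c = 37/54
  ⇒ ω_c²/ω_r² = 37/54
Coupling ω_r² = ω_s¹ ⇒ overall = 78/19 × 37/54 = 481/171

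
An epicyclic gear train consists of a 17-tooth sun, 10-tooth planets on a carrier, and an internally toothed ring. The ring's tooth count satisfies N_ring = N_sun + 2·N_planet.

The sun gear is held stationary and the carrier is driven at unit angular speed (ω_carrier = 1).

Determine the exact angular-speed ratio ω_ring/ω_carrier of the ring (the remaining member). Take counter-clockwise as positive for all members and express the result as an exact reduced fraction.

54/37

N_ring = 17 + 2·10 = 37
17(ω_s−ω_c) = −37(ω_r−ω_c),  ω_s=0, ω_c=1
ω_r = 1 − (17/37)(0−1) = 54/37
ω_r/ω_c = 54/37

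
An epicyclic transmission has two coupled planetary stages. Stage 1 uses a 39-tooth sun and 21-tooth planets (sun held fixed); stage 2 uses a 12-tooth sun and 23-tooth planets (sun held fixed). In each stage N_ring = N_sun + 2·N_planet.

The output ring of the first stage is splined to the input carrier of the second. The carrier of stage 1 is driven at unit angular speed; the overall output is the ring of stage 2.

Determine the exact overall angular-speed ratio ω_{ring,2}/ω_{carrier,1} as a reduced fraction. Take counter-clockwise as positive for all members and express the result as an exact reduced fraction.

1400/783

Stage 1: N_ring = 39 + 2·21 = 81
Stage 1: 39(ω_s−ω_c) = −81(ω_r−ω_c),  ω_s=0, ω_c=1
Stage 1: ω_r = 1 − (39/81)(0−1) = 40/27
  ⇒ ω_r¹/ω_c¹ = 40/27
Stage 2: N_ring = 12 + 2·23 = 58
Stage 2: 12(ω_s−ω_c) = −58(ω_r−ω_c),  ω_s=0, ω_c=1
Stage 2: ω_r = 1 − (12/58)(0−1) = 35/29
  ⇒ ω_r²/ω_c² = 35/29
Coupling ω_c² = ω_r¹ ⇒ overall = 40/27 × 35/29 = 1400/783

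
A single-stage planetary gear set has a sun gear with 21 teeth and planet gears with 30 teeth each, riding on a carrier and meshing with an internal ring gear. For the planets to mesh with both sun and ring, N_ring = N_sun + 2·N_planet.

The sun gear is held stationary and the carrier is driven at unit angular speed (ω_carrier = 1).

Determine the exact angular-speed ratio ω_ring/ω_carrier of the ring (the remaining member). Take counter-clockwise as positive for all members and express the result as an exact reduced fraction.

34/27

N_ring = 21 + 2·30 = 81
21(ω_s−ω_c) = −81(ω_r−ω_c),  ω_s=0, ω_c=1
ω_r = 1 − (21/81)(0−1) = 34/27
ω_r/ω_c = 34/27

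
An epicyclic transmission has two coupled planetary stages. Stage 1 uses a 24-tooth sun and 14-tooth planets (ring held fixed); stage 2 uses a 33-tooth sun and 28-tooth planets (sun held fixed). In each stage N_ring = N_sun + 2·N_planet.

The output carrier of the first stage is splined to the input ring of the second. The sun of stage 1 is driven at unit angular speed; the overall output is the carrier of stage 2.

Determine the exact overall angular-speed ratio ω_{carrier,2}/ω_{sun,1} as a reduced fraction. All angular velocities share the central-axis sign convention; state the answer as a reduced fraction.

267/1159

Stage 1: N_ring = 24 + 2·14 = 52
Stage 1: 24(ω_s−ω_c) = −52(ω_r−ω_c),  ω_r=0, ω_s=1
Stage 1: 24(1−ω_c) = −52(0−ω_c)  ⇒  76ω_c = 24  ⇒  ω_c = 6/19
  ⇒ ω_c¹/ω_s¹ = 6/19
Stage 2: N_ring = 33 + 2·28 = 89
Stage 2: 33(ω_s−ω_c) = −89(ω_r−ω_c),  ω_s=0, ω_r=1
Stage 2: 33(0−ω_c) = −89(1−ω_c)  ⇒  122ω_c = 89  ⇒  ω_c = 89/122
  ⇒ ω_c²/ω_r² = 89/122
Coupling ω_r² = ω_c¹ ⇒ overall = 6/19 × 89/122 = 267/1159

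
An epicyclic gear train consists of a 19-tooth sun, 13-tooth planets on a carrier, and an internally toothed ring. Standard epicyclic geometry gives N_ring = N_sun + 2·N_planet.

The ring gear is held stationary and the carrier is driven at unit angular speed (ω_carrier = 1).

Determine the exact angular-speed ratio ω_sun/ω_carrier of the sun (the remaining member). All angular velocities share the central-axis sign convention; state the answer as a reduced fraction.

64/19

N_ring = 19 + 2·13 = 45
19(ω_s−ω_c) = −45(ω_r−ω_c),  ω_r=0, ω_c=1
ω_s = 1 − (45/19)(0−1) = 64/19
ω_s/ω_c = 64/19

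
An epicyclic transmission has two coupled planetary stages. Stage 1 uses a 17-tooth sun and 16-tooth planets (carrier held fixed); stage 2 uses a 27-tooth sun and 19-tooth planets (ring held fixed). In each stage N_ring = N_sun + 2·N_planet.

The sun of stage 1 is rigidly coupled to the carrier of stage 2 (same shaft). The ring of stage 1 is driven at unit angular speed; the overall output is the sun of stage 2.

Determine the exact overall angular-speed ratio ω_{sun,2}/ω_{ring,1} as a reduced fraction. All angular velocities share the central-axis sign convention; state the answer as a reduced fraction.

Stage 1: N_ring = 17 + 2·16 = 49
Stage 1: 17(ω_s−ω_c) = −49(ω_r−ω_c),  ω_c=0, ω_r=1
Stage 1: ω_s = 0 − (49/17)(1−0) = -49/17
  ⇒ ω_s¹/ω_r¹ = -49/17
Stage 2: N_ring = 27 + 2·19 = 65
Stage 2: 27(ω_s−ω_c) = −65(ω_r−ω_c),  ω_r=0, ω_c=1
Stage 2: ω_s = 1 − (65/27)(0−1) = 92/27
  ⇒ ω_s²/ω_c² = 92/27
Coupling ω_c² = ω_s¹ ⇒ overall = -49/17 × 92/27 = -4508/459

-4508/459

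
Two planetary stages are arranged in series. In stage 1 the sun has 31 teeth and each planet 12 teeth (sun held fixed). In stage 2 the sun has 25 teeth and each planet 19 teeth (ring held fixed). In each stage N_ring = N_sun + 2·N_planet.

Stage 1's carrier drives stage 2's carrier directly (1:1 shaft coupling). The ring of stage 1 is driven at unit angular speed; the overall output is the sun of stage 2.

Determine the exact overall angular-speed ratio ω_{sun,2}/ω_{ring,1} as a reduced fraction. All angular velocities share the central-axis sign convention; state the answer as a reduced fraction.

484/215

Stage 1: N_ring = 31 + 2·12 = 55
Stage 1: 31(ω_s−ω_c) = −55(ω_r−ω_c),  ω_s=0, ω_r=1
Stage 1: 31(0−ω_c) = −55(1−ω_c)  ⇒  86ω_c = 55  ⇒  ω_c = 55/86
  ⇒ ω_c¹/ω_r¹ = 55/86
Stage 2: N_ring = 25 + 2·19 = 63
Stage 2: 25(ω_s−ω_c) = −63(ω_r−ω_c),  ω_r=0, ω_c=1
Stage 2: ω_s = 1 − (63/25)(0−1) = 88/25
  ⇒ ω_s²/ω_c² = 88/25
Coupling ω_c² = ω_c¹ ⇒ overall = 55/86 × 88/25 = 484/215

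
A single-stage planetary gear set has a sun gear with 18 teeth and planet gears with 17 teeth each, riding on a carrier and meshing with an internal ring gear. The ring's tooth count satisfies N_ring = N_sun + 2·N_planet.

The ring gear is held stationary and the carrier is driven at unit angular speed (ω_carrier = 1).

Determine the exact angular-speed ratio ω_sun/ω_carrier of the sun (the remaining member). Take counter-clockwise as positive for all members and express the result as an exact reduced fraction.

35/9

N_ring = 18 + 2·17 = 52
18(ω_s−ω_c) = −52(ω_r−ω_c),  ω_r=0, ω_c=1
ω_s = 1 − (52/18)(0−1) = 35/9
ω_s/ω_c = 35/9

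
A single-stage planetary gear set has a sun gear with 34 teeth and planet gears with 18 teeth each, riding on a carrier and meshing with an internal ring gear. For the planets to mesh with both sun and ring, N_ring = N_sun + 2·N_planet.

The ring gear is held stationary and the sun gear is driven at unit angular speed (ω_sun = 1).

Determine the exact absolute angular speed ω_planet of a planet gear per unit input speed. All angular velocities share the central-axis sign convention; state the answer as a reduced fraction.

N_ring = 34 + 2·18 = 70
34(ω_s−ω_c) = −70(ω_r−ω_c),  ω_r=0, ω_s=1
34(1−ω_c) = −70(0−ω_c)  ⇒  104ω_c = 34  ⇒  ω_c = 17/52
sun–planet: 34·(1−17/52) = −18·(ω_p−ω_c)  ⇒  ω_p−ω_c = −(34/18)·(35/52) = -595/468
ω_p = 17/52 − 595/468 = -17/18

-17/18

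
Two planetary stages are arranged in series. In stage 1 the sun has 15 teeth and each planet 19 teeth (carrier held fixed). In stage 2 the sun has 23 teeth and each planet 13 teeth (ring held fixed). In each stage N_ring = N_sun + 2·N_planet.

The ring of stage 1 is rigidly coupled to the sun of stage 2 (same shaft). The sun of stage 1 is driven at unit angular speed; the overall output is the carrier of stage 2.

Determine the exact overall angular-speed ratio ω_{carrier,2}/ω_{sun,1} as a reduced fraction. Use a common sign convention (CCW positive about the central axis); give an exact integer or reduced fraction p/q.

-115/1272

Stage 1: N_ring = 15 + 2·19 = 53
Stage 1: 15(ω_s−ω_c) = −53(ω_r−ω_c),  ω_c=0, ω_s=1
Stage 1: ω_r = 0 − (15/53)(1−0) = -15/53
  ⇒ ω_r¹/ω_s¹ = -15/53
Stage 2: N_ring = 23 + 2·13 = 49
Stage 2: 23(ω_s−ω_c) = −49(ω_r−ω_c),  ω_r=0, ω_s=1
Stage 2: 23(1−ω_c) = −49(0−ω_c)  ⇒  72ω_c = 23  ⇒  ω_c = 23/72
  ⇒ ω_c²/ω_s² = 23/72
Coupling ω_s² = ω_r¹ ⇒ overall = -15/53 × 23/72 = -115/1272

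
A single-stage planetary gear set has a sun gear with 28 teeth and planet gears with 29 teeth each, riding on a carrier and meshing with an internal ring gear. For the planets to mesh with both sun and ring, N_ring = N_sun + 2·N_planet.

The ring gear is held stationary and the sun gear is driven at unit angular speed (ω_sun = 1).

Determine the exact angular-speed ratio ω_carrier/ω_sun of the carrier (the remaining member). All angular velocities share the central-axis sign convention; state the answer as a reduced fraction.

14/57

N_ring = 28 + 2·29 = 86
28(ω_s−ω_c) = −86(ω_r−ω_c),  ω_r=0, ω_s=1
28(1−ω_c) = −86(0−ω_c)  ⇒  114ω_c = 28  ⇒  ω_c = 14/57
ω_c/ω_s = 14/57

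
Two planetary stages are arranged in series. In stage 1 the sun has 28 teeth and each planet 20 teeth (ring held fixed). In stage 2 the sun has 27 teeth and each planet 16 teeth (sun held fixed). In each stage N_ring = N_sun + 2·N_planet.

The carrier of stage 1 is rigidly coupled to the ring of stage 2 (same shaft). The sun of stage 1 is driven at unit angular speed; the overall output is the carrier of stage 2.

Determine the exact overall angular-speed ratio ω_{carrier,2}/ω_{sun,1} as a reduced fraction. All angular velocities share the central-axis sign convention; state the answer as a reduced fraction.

413/2064

Stage 1: N_ring = 28 + 2·20 = 68
Stage 1: 28(ω_s−ω_c) = −68(ω_r−ω_c),  ω_r=0, ω_s=1
Stage 1: 28(1−ω_c) = −68(0−ω_c)  ⇒  96ω_c = 28  ⇒  ω_c = 7/24
  ⇒ ω_c¹/ω_s¹ = 7/24
Stage 2: N_ring = 27 + 2·16 = 59
Stage 2: 27(ω_s−ω_c) = −59(ω_r−ω_c),  ω_s=0, ω_r=1
Stage 2: 27(0−ω_c) = −59(1−ω_c)  ⇒  86ω_c = 59  ⇒  ω_c = 59/86
  ⇒ ω_c²/ω_r² = 59/86
Coupling ω_r² = ω_c¹ ⇒ overall = 7/24 × 59/86 = 413/2064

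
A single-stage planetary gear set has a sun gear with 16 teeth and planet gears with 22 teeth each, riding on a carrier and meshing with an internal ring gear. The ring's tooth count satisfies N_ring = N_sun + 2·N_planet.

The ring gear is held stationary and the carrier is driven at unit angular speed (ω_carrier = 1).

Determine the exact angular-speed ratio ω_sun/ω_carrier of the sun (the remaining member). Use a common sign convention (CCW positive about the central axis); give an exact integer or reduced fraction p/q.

N_ring = 16 + 2·22 = 60
16(ω_s−ω_c) = −60(ω_r−ω_c),  ω_r=0, ω_c=1
ω_s = 1 − (60/16)(0−1) = 19/4
ω_s/ω_c = 19/4

19/4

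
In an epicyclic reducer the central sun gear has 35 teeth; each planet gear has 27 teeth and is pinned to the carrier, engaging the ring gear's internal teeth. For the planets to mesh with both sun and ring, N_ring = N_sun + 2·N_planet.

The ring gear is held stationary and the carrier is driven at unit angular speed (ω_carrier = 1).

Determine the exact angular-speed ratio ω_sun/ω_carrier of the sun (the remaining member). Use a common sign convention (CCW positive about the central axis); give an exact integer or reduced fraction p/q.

124/35

N_ring = 35 + 2·27 = 89
35(ω_s−ω_c) = −89(ω_r−ω_c),  ω_r=0, ω_c=1
ω_s = 1 − (89/35)(0−1) = 124/35
ω_s/ω_c = 124/35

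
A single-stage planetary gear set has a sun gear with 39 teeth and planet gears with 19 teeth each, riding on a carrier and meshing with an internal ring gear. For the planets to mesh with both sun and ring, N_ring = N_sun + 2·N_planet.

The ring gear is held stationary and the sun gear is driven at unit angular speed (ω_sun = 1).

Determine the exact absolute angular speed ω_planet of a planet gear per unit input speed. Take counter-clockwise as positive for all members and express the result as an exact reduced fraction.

N_ring = 39 + 2·19 = 77
39(ω_s−ω_c) = −77(ω_r−ω_c),  ω_r=0, ω_s=1
39(1−ω_c) = −77(0−ω_c)  ⇒  116ω_c = 39  ⇒  ω_c = 39/116
sun–planet: 39·(1−39/116) = −19·(ω_p−ω_c)  ⇒  ω_p−ω_c = −(39/19)·(77/116) = -3003/2204
ω_p = 39/116 − 3003/2204 = -39/38

-39/38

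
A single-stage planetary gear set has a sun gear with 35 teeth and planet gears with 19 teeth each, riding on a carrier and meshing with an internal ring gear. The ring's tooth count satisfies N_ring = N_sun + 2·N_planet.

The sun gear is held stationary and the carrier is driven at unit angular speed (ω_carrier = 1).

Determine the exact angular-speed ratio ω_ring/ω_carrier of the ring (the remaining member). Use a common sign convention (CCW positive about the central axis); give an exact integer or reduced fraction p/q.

108/73

N_ring = 35 + 2·19 = 73
35(ω_s−ω_c) = −73(ω_r−ω_c),  ω_s=0, ω_c=1
ω_r = 1 − (35/73)(0−1) = 108/73
ω_r/ω_c = 108/73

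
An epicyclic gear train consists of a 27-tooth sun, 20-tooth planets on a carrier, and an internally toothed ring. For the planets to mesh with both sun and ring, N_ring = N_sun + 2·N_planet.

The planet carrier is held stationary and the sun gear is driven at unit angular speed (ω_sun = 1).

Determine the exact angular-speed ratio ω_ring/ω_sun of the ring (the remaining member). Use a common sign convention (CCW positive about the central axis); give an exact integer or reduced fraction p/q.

N_ring = 27 + 2·20 = 67
27(ω_s−ω_c) = −67(ω_r−ω_c),  ω_c=0, ω_s=1
ω_r = 0 − (27/67)(1−0) = -27/67
ω_r/ω_s = -27/67

-27/67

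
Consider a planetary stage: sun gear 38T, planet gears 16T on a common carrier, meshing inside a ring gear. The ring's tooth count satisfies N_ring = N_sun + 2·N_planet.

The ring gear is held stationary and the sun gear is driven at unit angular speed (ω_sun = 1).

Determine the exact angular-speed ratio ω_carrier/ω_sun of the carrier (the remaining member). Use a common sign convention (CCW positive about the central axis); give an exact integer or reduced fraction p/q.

N_ring = 38 + 2·16 = 70
38(ω_s−ω_c) = −70(ω_r−ω_c),  ω_r=0, ω_s=1
38(1−ω_c) = −70(0−ω_c)  ⇒  108ω_c = 38  ⇒  ω_c = 19/54
ω_c/ω_s = 19/54

19/54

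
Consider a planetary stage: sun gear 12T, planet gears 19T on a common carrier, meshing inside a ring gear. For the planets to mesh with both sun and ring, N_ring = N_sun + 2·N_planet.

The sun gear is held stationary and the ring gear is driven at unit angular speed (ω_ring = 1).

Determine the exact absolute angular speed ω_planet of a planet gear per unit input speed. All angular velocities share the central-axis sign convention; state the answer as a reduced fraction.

N_ring = 12 + 2·19 = 50
12(ω_s−ω_c) = −50(ω_r−ω_c),  ω_s=0, ω_r=1
12(0−ω_c) = −50(1−ω_c)  ⇒  62ω_c = 50  ⇒  ω_c = 25/31
sun–planet: 12·(0−25/31) = −19·(ω_p−ω_c)  ⇒  ω_p−ω_c = −(12/19)·(-25/31) = 300/589
ω_p = 25/31 + 300/589 = 25/19

25/19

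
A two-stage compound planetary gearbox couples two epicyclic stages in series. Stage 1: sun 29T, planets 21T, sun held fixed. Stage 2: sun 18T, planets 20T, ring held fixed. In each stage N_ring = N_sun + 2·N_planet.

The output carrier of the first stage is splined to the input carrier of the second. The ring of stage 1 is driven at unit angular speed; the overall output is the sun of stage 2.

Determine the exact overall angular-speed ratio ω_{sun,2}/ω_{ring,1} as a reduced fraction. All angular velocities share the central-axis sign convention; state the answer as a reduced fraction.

Stage 1: N_ring = 29 + 2·21 = 71
Stage 1: 29(ω_s−ω_c) = −71(ω_r−ω_c),  ω_s=0, ω_r=1
Stage 1: 29(0−ω_c) = −71(1−ω_c)  ⇒  100ω_c = 71  ⇒  ω_c = 71/100
  ⇒ ω_c¹/ω_r¹ = 71/100
Stage 2: N_ring = 18 + 2·20 = 58
Stage 2: 18(ω_s−ω_c) = −58(ω_r−ω_c),  ω_r=0, ω_c=1
Stage 2: ω_s = 1 − (58/18)(0−1) = 38/9
  ⇒ ω_s²/ω_c² = 38/9
Coupling ω_c² = ω_c¹ ⇒ overall = 71/100 × 38/9 = 1349/450

1349/450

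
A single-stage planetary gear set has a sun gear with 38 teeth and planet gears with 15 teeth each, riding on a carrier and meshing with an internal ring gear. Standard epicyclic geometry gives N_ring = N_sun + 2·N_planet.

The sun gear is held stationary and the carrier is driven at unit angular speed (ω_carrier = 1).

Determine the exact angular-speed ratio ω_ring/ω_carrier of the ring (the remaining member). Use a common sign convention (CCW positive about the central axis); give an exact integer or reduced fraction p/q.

N_ring = 38 + 2·15 = 68
38(ω_s−ω_c) = −68(ω_r−ω_c),  ω_s=0, ω_c=1
ω_r = 1 − (38/68)(0−1) = 53/34
ω_r/ω_c = 53/34

53/34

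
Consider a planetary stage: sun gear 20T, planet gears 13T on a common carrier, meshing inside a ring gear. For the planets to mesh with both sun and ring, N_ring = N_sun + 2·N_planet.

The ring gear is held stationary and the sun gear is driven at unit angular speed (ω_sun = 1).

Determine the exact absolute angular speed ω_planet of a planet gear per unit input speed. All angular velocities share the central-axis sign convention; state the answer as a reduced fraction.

N_ring = 20 + 2·13 = 46
20(ω_s−ω_c) = −46(ω_r−ω_c),  ω_r=0, ω_s=1
20(1−ω_c) = −46(0−ω_c)  ⇒  66ω_c = 20  ⇒  ω_c = 10/33
sun–planet: 20·(1−10/33) = −13·(ω_p−ω_c)  ⇒  ω_p−ω_c = −(20/13)·(23/33) = -460/429
ω_p = 10/33 − 460/429 = -10/13

-10/13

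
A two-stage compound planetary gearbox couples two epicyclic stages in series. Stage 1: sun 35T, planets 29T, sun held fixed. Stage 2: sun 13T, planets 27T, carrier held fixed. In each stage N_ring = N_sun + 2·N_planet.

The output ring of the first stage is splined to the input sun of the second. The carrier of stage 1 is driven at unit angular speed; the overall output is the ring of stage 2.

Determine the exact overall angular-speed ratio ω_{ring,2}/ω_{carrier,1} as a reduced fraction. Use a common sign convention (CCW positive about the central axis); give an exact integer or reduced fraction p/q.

-1664/6231

Stage 1: N_ring = 35 + 2·29 = 93
Stage 1: 35(ω_s−ω_c) = −93(ω_r−ω_c),  ω_s=0, ω_c=1
Stage 1: ω_r = 1 − (35/93)(0−1) = 128/93
  ⇒ ω_r¹/ω_c¹ = 128/93
Stage 2: N_ring = 13 + 2·27 = 67
Stage 2: 13(ω_s−ω_c) = −67(ω_r−ω_c),  ω_c=0, ω_s=1
Stage 2: ω_r = 0 − (13/67)(1−0) = -13/67
  ⇒ ω_r²/ω_s² = -13/67
Coupling ω_s² = ω_r¹ ⇒ overall = 128/93 × -13/67 = -1664/6231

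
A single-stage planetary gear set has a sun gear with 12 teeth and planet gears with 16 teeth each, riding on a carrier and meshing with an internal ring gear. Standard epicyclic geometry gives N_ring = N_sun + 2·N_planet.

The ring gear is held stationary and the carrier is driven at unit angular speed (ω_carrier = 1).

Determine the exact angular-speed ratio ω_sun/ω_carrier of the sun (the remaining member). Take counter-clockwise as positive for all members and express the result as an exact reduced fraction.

14/3

N_ring = 12 + 2·16 = 44
12(ω_s−ω_c) = −44(ω_r−ω_c),  ω_r=0, ω_c=1
ω_s = 1 − (44/12)(0−1) = 14/3
ω_s/ω_c = 14/3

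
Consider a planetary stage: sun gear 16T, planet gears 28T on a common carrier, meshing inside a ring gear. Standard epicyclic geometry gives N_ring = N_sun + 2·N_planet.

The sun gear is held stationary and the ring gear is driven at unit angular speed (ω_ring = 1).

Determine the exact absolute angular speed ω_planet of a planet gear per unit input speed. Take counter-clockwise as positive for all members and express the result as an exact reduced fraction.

N_ring = 16 + 2·28 = 72
16(ω_s−ω_c) = −72(ω_r−ω_c),  ω_s=0, ω_r=1
16(0−ω_c) = −72(1−ω_c)  ⇒  88ω_c = 72  ⇒  ω_c = 9/11
sun–planet: 16·(0−9/11) = −28·(ω_p−ω_c)  ⇒  ω_p−ω_c = −(16/28)·(-9/11) = 36/77
ω_p = 9/11 + 36/77 = 9/7

9/7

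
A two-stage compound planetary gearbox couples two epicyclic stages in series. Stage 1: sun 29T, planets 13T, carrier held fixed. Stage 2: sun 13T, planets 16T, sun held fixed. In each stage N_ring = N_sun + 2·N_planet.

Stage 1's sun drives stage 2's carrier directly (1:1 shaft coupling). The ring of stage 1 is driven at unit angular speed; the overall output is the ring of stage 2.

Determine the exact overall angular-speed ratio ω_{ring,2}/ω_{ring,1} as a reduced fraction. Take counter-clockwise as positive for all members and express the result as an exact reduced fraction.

Stage 1: N_ring = 29 + 2·13 = 55
Stage 1: 29(ω_s−ω_c) = −55(ω_r−ω_c),  ω_c=0, ω_r=1
Stage 1: ω_s = 0 − (55/29)(1−0) = -55/29
  ⇒ ω_s¹/ω_r¹ = -55/29
Stage 2: N_ring = 13 + 2·16 = 45
Stage 2: 13(ω_s−ω_c) = −45(ω_r−ω_c),  ω_s=0, ω_c=1
Stage 2: ω_r = 1 − (13/45)(0−1) = 58/45
  ⇒ ω_r²/ω_c² = 58/45
Coupling ω_c² = ω_s¹ ⇒ overall = -55/29 × 58/45 = -22/9

-22/9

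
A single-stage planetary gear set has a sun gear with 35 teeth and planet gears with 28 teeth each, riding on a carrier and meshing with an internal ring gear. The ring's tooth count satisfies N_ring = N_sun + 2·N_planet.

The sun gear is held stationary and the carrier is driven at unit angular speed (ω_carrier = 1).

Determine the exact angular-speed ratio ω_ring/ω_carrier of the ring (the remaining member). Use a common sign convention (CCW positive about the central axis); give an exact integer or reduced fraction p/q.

18/13

N_ring = 35 + 2·28 = 91
35(ω_s−ω_c) = −91(ω_r−ω_c),  ω_s=0, ω_c=1
ω_r = 1 − (35/91)(0−1) = 18/13
ω_r/ω_c = 18/13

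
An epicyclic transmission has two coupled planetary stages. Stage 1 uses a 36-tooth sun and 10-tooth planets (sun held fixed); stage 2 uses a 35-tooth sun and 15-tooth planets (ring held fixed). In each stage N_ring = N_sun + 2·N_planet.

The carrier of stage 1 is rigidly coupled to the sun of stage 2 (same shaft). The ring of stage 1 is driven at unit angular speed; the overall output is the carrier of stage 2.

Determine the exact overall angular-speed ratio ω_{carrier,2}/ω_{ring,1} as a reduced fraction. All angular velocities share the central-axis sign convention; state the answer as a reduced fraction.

49/230

Stage 1: N_ring = 36 + 2·10 = 56
Stage 1: 36(ω_s−ω_c) = −56(ω_r−ω_c),  ω_s=0, ω_r=1
Stage 1: 36(0−ω_c) = −56(1−ω_c)  ⇒  92ω_c = 56  ⇒  ω_c = 14/23
  ⇒ ω_c¹/ω_r¹ = 14/23
Stage 2: N_ring = 35 + 2·15 = 65
Stage 2: 35(ω_s−ω_c) = −65(ω_r−ω_c),  ω_r=0, ω_s=1
Stage 2: 35(1−ω_c) = −65(0−ω_c)  ⇒  100ω_c = 35  ⇒  ω_c = 7/20
  ⇒ ω_c²/ω_s² = 7/20
Coupling ω_s² = ω_c¹ ⇒ overall = 14/23 × 7/20 = 49/230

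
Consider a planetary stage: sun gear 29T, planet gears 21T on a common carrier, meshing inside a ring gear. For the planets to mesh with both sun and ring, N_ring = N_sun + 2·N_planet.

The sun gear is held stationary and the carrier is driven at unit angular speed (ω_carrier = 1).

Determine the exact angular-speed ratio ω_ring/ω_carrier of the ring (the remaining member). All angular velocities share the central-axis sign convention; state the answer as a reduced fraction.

100/71

N_ring = 29 + 2·21 = 71
29(ω_s−ω_c) = −71(ω_r−ω_c),  ω_s=0, ω_c=1
ω_r = 1 − (29/71)(0−1) = 100/71
ω_r/ω_c = 100/71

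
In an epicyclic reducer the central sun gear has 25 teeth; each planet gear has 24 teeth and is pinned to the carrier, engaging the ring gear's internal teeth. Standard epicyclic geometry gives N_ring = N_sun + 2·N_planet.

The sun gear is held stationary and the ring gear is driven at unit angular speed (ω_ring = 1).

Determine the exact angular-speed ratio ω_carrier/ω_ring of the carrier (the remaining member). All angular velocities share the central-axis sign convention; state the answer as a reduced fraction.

73/98

N_ring = 25 + 2·24 = 73
25(ω_s−ω_c) = −73(ω_r−ω_c),  ω_s=0, ω_r=1
25(0−ω_c) = −73(1−ω_c)  ⇒  98ω_c = 73  ⇒  ω_c = 73/98
ω_c/ω_r = 73/98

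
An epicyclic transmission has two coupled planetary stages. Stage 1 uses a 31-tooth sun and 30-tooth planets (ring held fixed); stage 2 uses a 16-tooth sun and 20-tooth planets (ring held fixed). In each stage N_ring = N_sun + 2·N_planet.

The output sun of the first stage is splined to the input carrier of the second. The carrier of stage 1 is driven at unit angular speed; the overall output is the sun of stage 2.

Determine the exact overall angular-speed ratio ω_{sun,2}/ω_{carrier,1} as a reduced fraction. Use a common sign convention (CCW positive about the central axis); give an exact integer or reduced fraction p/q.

549/31

Stage 1: N_ring = 31 + 2·30 = 91
Stage 1: 31(ω_s−ω_c) = −91(ω_r−ω_c),  ω_r=0, ω_c=1
Stage 1: ω_s = 1 − (91/31)(0−1) = 122/31
  ⇒ ω_s¹/ω_c¹ = 122/31
Stage 2: N_ring = 16 + 2·20 = 56
Stage 2: 16(ω_s−ω_c) = −56(ω_r−ω_c),  ω_r=0, ω_c=1
Stage 2: ω_s = 1 − (56/16)(0−1) = 9/2
  ⇒ ω_s²/ω_c² = 9/2
Coupling ω_c² = ω_s¹ ⇒ overall = 122/31 × 9/2 = 549/31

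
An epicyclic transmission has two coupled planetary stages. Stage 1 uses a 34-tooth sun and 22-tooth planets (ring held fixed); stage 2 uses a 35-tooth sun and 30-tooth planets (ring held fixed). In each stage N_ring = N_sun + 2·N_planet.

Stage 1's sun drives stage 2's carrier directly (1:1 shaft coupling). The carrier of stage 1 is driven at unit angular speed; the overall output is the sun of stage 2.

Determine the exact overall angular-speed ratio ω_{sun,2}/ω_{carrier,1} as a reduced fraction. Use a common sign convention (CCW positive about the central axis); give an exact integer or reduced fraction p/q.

208/17

Stage 1: N_ring = 34 + 2·22 = 78
Stage 1: 34(ω_s−ω_c) = −78(ω_r−ω_c),  ω_r=0, ω_c=1
Stage 1: ω_s = 1 − (78/34)(0−1) = 56/17
  ⇒ ω_s¹/ω_c¹ = 56/17
Stage 2: N_ring = 35 + 2·30 = 95
Stage 2: 35(ω_s−ω_c) = −95(ω_r−ω_c),  ω_r=0, ω_c=1
Stage 2: ω_s = 1 − (95/35)(0−1) = 26/7
  ⇒ ω_s²/ω_c² = 26/7
Coupling ω_c² = ω_s¹ ⇒ overall = 56/17 × 26/7 = 208/17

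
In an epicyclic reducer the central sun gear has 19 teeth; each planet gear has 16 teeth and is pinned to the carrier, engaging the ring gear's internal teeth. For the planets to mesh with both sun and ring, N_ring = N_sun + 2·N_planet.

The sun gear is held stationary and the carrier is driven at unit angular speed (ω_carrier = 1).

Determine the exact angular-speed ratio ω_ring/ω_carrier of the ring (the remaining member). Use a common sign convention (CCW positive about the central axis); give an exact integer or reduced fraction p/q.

70/51

N_ring = 19 + 2·16 = 51
19(ω_s−ω_c) = −51(ω_r−ω_c),  ω_s=0, ω_c=1
ω_r = 1 − (19/51)(0−1) = 70/51
ω_r/ω_c = 70/51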